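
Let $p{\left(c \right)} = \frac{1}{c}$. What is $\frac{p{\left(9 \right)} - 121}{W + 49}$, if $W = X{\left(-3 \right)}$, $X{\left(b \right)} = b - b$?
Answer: $- \frac{1088}{441} \approx -2.4671$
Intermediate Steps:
$X{\left(b \right)} = 0$
$W = 0$
$\frac{p{\left(9 \right)} - 121}{W + 49} = \frac{\frac{1}{9} - 121}{0 + 49} = \frac{\frac{1}{9} - 121}{49} = \frac{1}{49} \left(- \frac{1088}{9}\right) = - \frac{1088}{441}$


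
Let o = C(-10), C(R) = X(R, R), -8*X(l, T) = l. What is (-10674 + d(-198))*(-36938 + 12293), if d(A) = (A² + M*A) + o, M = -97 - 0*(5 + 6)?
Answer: -4705938105/4 ≈ -1.1765e+9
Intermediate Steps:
X(l, T) = -l/8
C(R) = -R/8
M = -97 (M = -97 - 0*11 = -97 - 1*0 = -97 + 0 = -97)
o = 5/4 (o = -⅛*(-10) = 5/4 ≈ 1.2500)
d(A) = 5/4 + A² - 97*A (d(A) = (A² - 97*A) + 5/4 = 5/4 + A² - 97*A)
(-10674 + d(-198))*(-36938 + 12293) = (-10674 + (5/4 + (-198)² - 97*(-198)))*(-36938 + 12293) = (-10674 + (5/4 + 39204 + 19206))*(-24645) = (-10674 + 233645/4)*(-24645) = (190949/4)*(-24645) = -4705938105/4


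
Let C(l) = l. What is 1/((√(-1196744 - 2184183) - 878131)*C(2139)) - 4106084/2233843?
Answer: -6772657859615130574921/3684545748872726553576 - I*√3380927/1649420191514232 ≈ -1.8381 - 1.1148e-12*I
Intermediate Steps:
1/((√(-1196744 - 2184183) - 878131)*C(2139)) - 4106084/2233843 = 1/(√(-1196744 - 2184183) - 878131*2139) - 4106084/2233843 = (1/2139)/(√(-3380927) - 878131) - 4106084*1/2233843 = (1/2139)/(I*√3380927 - 878131) - 4106084/2233843 = (1/2139)/(-878131 + I*√3380927) - 4106084/2233843 = 1/(2139*(-878131 + I*√3380927)) - 4106084/2233843 = -4106084/2233843 + 1/(2139*(-878131 + I*√3380927))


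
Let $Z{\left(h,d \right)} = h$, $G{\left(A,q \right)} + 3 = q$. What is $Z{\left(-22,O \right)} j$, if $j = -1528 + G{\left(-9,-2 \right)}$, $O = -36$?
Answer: $33726$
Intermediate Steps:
$G{\left(A,q \right)} = -3 + q$
$j = -1533$ ($j = -1528 - 5 = -1533$)
$Z{\left(-22,O \right)} j = \left(-22\right) \left(-1533\right) = 33726$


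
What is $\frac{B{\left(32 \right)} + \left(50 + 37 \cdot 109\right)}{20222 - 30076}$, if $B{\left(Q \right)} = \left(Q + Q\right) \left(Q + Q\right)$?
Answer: $- \frac{8179}{9854} \approx -0.83002$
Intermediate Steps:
$B{\left(Q \right)} = 4 Q^{2}$ ($B{\left(Q \right)} = 2 Q 2 Q = 4 Q^{2}$)
$\frac{B{\left(32 \right)} + \left(50 + 37 \cdot 109\right)}{20222 - 30076} = \frac{4 \cdot 32^{2} + \left(50 + 37 \cdot 109\right)}{20222 - 30076} = \frac{4 \cdot 1024 + \left(50 + 4033\right)}{-9854} = \left(4096 + 4083\right) \left(- \frac{1}{9854}\right) = 8179 \left(- \frac{1}{9854}\right) = - \frac{8179}{9854}$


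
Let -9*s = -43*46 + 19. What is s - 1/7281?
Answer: 1584830/7281 ≈ 217.67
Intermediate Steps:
s = 653/3 (s = -(-43*46 + 19)/9 = -(-1978 + 19)/9 = -⅑*(-1959) = 653/3 ≈ 217.67)
s - 1/7281 = 653/3 - 1/7281 = 1584830/7281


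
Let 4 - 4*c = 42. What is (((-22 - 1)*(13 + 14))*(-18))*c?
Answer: -106191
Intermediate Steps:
c = -19/2 (c = 1 - 1/4*42 = 1 - 21/2 = -19/2 ≈ -9.5000)
(((-22 - 1)*(13 + 14))*(-18))*c = (((-22 - 1)*(13 + 14))*(-18))*(-19/2) = (-23*27*(-18))*(-19/2) = -621*(-18)*(-19/2) = 11178*(-19/2) = -106191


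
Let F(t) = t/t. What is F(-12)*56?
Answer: 56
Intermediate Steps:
F(t) = 1
F(-12)*56 = 1*56 = 56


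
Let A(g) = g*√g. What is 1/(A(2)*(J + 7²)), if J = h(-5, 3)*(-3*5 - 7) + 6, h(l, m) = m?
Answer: -√2/44 ≈ -0.032141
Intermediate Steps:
A(g) = g^(3/2)
J = -60 (J = 3*(-3*5 - 7) + 6 = 3*(-15 - 7) + 6 = 3*(-22) + 6 = -66 + 6 = -60)
1/(A(2)*(J + 7²)) = 1/((2^(3/2))*(-60 + 7²)) = 1/(((2*√2))*(-60 + 49)) = (√2/4)/(-11) = (√2/4)*(-1/11) = -√2/44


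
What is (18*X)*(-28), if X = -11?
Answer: 5544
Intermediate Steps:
(18*X)*(-28) = (18*(-11))*(-28) = -198*(-28) = 5544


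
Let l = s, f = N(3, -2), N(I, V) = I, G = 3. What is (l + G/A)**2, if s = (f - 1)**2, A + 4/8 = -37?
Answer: 9604/625 ≈ 15.366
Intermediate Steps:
A = -75/2 (A = -1/2 - 37 = -75/2 ≈ -37.500)
f = 3
s = 4 (s = (3 - 1)**2 = 2**2 = 4)
l = 4
(l + G/A)**2 = (4 + 3/(-75/2))**2 = (4 + 3*(-2/75))**2 = (4 - 2/25)**2 = (98/25)**2 = 9604/625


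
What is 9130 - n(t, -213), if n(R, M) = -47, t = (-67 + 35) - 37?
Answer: 9177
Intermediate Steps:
t = -69 (t = -32 - 37 = -69)
9130 - n(t, -213) = 9130 - 1*(-47) = 9130 + 47 = 9177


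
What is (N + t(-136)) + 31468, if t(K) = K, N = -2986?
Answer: 28346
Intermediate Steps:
(N + t(-136)) + 31468 = (-2986 - 136) + 31468 = -3122 + 31468 = 28346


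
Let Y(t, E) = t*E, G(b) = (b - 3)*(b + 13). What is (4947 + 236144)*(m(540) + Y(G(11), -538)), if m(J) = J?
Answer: -24773546796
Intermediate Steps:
G(b) = (-3 + b)*(13 + b)
Y(t, E) = E*t
(4947 + 236144)*(m(540) + Y(G(11), -538)) = (4947 + 236144)*(540 - 538*(-39 + 11² + 10*11)) = 241091*(540 - 538*(-39 + 121 + 110)) = 241091*(540 - 538*192) = 241091*(540 - 103296) = 241091*(-102756) = -24773546796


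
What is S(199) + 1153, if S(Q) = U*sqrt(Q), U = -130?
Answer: 1153 - 130*sqrt(199) ≈ -680.88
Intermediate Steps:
S(Q) = -130*sqrt(Q)
S(199) + 1153 = -130*sqrt(199) + 1153 = 1153 - 130*sqrt(199)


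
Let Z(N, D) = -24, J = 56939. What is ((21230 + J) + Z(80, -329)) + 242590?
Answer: 320735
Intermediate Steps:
((21230 + J) + Z(80, -329)) + 242590 = ((21230 + 56939) - 24) + 242590 = (78169 - 24) + 242590 = 78145 + 242590 = 320735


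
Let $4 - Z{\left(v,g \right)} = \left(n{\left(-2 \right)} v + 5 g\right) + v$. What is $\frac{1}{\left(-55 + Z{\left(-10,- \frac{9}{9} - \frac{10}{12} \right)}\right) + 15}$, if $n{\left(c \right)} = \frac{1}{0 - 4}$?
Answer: $- \frac{3}{58} \approx -0.051724$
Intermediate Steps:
$n{\left(c \right)} = - \frac{1}{4}$ ($n{\left(c \right)} = \frac{1}{-4} = - \frac{1}{4}$)
$Z{\left(v,g \right)} = 4 - 5 g - \frac{3 v}{4}$ ($Z{\left(v,g \right)} = 4 - \left(\left(- \frac{v}{4} + 5 g\right) + v\right) = 4 - \left(\left(5 g - \frac{v}{4}\right) + v\right) = 4 - \left(5 g + \frac{3 v}{4}\right) = 4 - 5 g - \frac{3 v}{4}$)
$\frac{1}{\left(-55 + Z{\left(-10,- \frac{9}{9} - \frac{10}{12} \right)}\right) + 15} = \frac{1}{\left(-55 - \left(- \frac{23}{2} + 5 \left(- \frac{9}{9} - \frac{10}{12}\right)\right)\right) + 15} = \frac{1}{\left(-55 + \left(4 - 5 \left(\left(-9\right) \frac{1}{9} - \frac{5}{6}\right) + \frac{15}{2}\right)\right) + 15} = \frac{1}{\left(-55 + \left(4 - 5 \left(-1 - \frac{5}{6}\right) + \frac{15}{2}\right)\right) + 15} = \frac{1}{\left(-55 + \left(4 - - \frac{55}{6} + \frac{15}{2}\right)\right) + 15} = \frac{1}{\left(-55 + \left(4 + \frac{55}{6} + \frac{15}{2}\right)\right) + 15} = \frac{1}{\left(-55 + \frac{62}{3}\right) + 15} = \frac{1}{- \frac{103}{3} + 15} = \frac{1}{- \frac{58}{3}} = - \frac{3}{58}$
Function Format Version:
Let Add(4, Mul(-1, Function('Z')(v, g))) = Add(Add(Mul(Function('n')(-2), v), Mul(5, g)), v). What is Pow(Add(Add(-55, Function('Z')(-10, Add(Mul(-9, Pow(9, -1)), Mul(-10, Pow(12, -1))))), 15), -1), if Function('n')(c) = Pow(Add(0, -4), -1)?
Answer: Rational(-3, 58) ≈ -0.051724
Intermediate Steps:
Function('n')(c) = Rational(-1, 4) (Function('n')(c) = Pow(-4, -1) = Rational(-1, 4))
Function('Z')(v, g) = Add(4, Mul(-5, g), Mul(Rational(-3, 4), v)) (Function('Z')(v, g) = Add(4, Mul(-1, Add(Add(Mul(Rational(-1, 4), v), Mul(5, g)), v))) = Add(4, Mul(-1, Add(Add(Mul(5, g), Mul(Rational(-1, 4), v)), v))) = Add(4, Mul(-1, Add(Mul(5, g), Mul(Rational(3, 4), v)))) = Add(4, Add(Mul(-5, g), Mul(Rational(-3, 4), v))) = Add(4, Mul(-5, g), Mul(Rational(-3, 4), v)))
Pow(Add(Add(-55, Function('Z')(-10, Add(Mul(-9, Pow(9, -1)), Mul(-10, Pow(12, -1))))), 15), -1) = Pow(Add(Add(-55, Add(4, Mul(-5, Add(Mul(-9, Pow(9, -1)), Mul(-10, Pow(12, -1)))), Mul(Rational(-3, 4), -10))), 15), -1) = Pow(Add(Add(-55, Add(4, Mul(-5, Add(Mul(-9, Rational(1, 9)), Mul(-10, Rational(1, 12)))), Rational(15, 2))), 15), -1) = Pow(Add(Add(-55, Add(4, Mul(-5, Add(-1, Rational(-5, 6))), Rational(15, 2))), 15), -1) = Pow(Add(Add(-55, Add(4, Mul(-5, Rational(-11, 6)), Rational(15, 2))), 15), -1) = Pow(Add(Add(-55, Add(4, Rational(55, 6), Rational(15, 2))), 15), -1) = Pow(Add(Add(-55, Rational(62, 3)), 15), -1) = Pow(Add(Rational(-103, 3), 15), -1) = Pow(Rational(-58, 3), -1) = Rational(-3, 58)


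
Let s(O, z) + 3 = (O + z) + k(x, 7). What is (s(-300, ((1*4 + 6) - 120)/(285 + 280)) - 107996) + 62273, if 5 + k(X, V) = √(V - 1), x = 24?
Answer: -5201525/113 + √6 ≈ -46029.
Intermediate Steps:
k(X, V) = -5 + √(-1 + V) (k(X, V) = -5 + √(V - 1) = -5 + √(-1 + V))
s(O, z) = -8 + O + z + √6 (s(O, z) = -3 + ((O + z) + (-5 + √(-1 + 7))) = -3 + ((O + z) + (-5 + √6)) = -3 + (-5 + O + z + √6) = -8 + O + z + √6)
(s(-300, ((1*4 + 6) - 120)/(285 + 280)) - 107996) + 62273 = ((-8 - 300 + ((1*4 + 6) - 120)/(285 + 280) + √6) - 107996) + 62273 = ((-8 - 300 + ((4 + 6) - 120)/565 + √6) - 107996) + 62273 = ((-8 - 300 + (10 - 120)*(1/565) + √6) - 107996) + 62273 = ((-8 - 300 - 110*1/565 + √6) - 107996) + 62273 = ((-8 - 300 - 22/113 + √6) - 107996) + 62273 = ((-34826/113 + √6) - 107996) + 62273 = (-12238374/113 + √6) + 62273 = -5201525/113 + √6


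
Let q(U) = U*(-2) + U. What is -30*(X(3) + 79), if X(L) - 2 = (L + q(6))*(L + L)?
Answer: -1890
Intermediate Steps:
q(U) = -U (q(U) = -2*U + U = -U)
X(L) = 2 + 2*L*(-6 + L) (X(L) = 2 + (L - 1*6)*(L + L) = 2 + (L - 6)*(2*L) = 2 + (-6 + L)*(2*L) = 2 + 2*L*(-6 + L))
-30*(X(3) + 79) = -30*((2 - 12*3 + 2*3**2) + 79) = -30*((2 - 36 + 2*9) + 79) = -30*((2 - 36 + 18) + 79) = -30*(-16 + 79) = -30*63 = -1890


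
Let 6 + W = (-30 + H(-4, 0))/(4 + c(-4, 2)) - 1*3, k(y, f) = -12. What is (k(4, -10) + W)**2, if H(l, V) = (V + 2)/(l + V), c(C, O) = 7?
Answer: 273529/484 ≈ 565.14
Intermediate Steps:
H(l, V) = (2 + V)/(V + l)
W = -259/22 (W = -6 + ((-30 + (2 + 0)/(0 - 4))/(4 + 7) - 1*3) = -6 + ((-30 + 2/(-4))/11 - 3) = -6 + ((-30 - 1/4*2)*(1/11) - 3) = -6 + ((-30 - 1/2)*(1/11) - 3) = -6 + (-61/2*1/11 - 3) = -6 + (-61/22 - 3) = -6 - 127/22 = -259/22 ≈ -11.773)
(k(4, -10) + W)**2 = (-12 - 259/22)**2 = (-523/22)**2 = 273529/484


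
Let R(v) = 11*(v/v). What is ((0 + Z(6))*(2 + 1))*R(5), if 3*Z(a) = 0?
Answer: 0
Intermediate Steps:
Z(a) = 0 (Z(a) = (⅓)*0 = 0)
R(v) = 11 (R(v) = 11*1 = 11)
((0 + Z(6))*(2 + 1))*R(5) = ((0 + 0)*(2 + 1))*11 = (0*3)*11 = 0*11 = 0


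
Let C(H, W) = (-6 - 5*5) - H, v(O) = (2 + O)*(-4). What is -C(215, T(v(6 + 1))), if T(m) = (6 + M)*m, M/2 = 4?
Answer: 246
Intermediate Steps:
M = 8 (M = 2*4 = 8)
v(O) = -8 - 4*O
T(m) = 14*m (T(m) = (6 + 8)*m = 14*m)
C(H, W) = -31 - H (C(H, W) = (-6 - 25) - H = -31 - H)
-C(215, T(v(6 + 1))) = -(-31 - 1*215) = -(-31 - 215) = -1*(-246) = 246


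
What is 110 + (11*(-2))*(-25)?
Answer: 660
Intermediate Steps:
110 + (11*(-2))*(-25) = 110 - 22*(-25) = 110 + 550 = 660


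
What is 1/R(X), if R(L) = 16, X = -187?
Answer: 1/16 ≈ 0.062500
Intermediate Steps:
1/R(X) = 1/16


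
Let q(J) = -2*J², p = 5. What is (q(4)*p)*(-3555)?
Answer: 568800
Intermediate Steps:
(q(4)*p)*(-3555) = (-2*4²*5)*(-3555) = (-2*16*5)*(-3555) = -32*5*(-3555) = -160*(-3555) = 568800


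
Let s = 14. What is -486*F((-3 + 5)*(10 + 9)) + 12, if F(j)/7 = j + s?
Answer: -176892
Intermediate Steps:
F(j) = 98 + 7*j (F(j) = 7*(j + 14) = 7*(14 + j) = 98 + 7*j)
-486*F((-3 + 5)*(10 + 9)) + 12 = -486*(98 + 7*((-3 + 5)*(10 + 9))) + 12 = -486*(98 + 7*(2*19)) + 12 = -486*(98 + 7*38) + 12 = -486*(98 + 266) + 12 = -486*364 + 12 = -176904 + 12 = -176892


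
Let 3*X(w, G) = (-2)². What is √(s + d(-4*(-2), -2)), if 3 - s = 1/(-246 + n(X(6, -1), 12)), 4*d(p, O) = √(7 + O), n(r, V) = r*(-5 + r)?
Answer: √(15316014 + 1274641*√5)/2258 ≈ 1.8876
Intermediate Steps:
X(w, G) = 4/3 (X(w, G) = (⅓)*(-2)² = (⅓)*4 = 4/3)
d(p, O) = √(7 + O)/4
s = 6783/2258 (s = 3 - 1/(-246 + 4*(-5 + 4/3)/3) = 3 - 1/(-246 + (4/3)*(-11/3)) = 3 - 1/(-246 - 44/9) = 3 - 1/(-2258/9) = 3 - 1*(-9/2258) = 3 + 9/2258 = 6783/2258 ≈ 3.0040)
√(s + d(-4*(-2), -2)) = √(6783/2258 + √(7 - 2)/4) = √(6783/2258 + √5/4)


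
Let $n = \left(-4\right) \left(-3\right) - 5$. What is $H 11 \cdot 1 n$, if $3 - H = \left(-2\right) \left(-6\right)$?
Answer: $-693$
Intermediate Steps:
$H = -9$ ($H = 3 - \left(-2\right) \left(-6\right) = 3 - 12 = -9$)
$n = 7$ ($n = 12 - 5 = 7$)
$H 11 \cdot 1 n = - 9 \cdot 11 \cdot 1 \cdot 7 = \left(-9\right) 11 \cdot 7 = \left(-99\right) 7 = -693$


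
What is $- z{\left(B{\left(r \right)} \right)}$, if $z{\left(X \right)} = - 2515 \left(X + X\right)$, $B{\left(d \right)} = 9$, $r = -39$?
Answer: $45270$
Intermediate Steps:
$z{\left(X \right)} = - 5030 X$ ($z{\left(X \right)} = - 2515 \cdot 2 X = - 5030 X$)
$- z{\left(B{\left(r \right)} \right)} = - \left(-5030\right) 9 = \left(-1\right) \left(-45270\right) = 45270$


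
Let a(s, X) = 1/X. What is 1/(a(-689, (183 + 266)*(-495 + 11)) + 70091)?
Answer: 217316/15231895755 ≈ 1.4267e-5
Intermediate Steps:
1/(a(-689, (183 + 266)*(-495 + 11)) + 70091) = 1/(1/((183 + 266)*(-495 + 11)) + 70091) = 1/(1/(449*(-484)) + 70091) = 1/(1/(-217316) + 70091) = 1/(-1/217316 + 70091) = 1/(15231895755/217316) = 217316/15231895755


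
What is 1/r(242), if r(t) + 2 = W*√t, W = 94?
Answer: 1/1069154 + 517*√2/1069154 ≈ 0.00068479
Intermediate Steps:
r(t) = -2 + 94*√t
1/r(242) = 1/(-2 + 94*√242) = 1/(-2 + 94*(11*√2)) = 1/(-2 + 1034*√2)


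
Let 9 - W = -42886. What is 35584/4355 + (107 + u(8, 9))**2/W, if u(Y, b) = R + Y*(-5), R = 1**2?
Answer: 61860528/7472309 ≈ 8.2786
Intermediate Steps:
W = 42895 (W = 9 - 1*(-42886) = 9 + 42886 = 42895)
R = 1
u(Y, b) = 1 - 5*Y (u(Y, b) = 1 + Y*(-5) = 1 - 5*Y)
35584/4355 + (107 + u(8, 9))**2/W = 35584/4355 + (107 + (1 - 5*8))**2/42895 = 35584*(1/4355) + (107 + (1 - 40))**2*(1/42895) = 35584/4355 + (107 - 39)**2*(1/42895) = 35584/4355 + 68**2*(1/42895) = 35584/4355 + 4624*(1/42895) = 35584/4355 + 4624/42895 = 61860528/7472309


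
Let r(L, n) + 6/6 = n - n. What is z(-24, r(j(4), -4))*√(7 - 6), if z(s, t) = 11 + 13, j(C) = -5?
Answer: 24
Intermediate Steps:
r(L, n) = -1 (r(L, n) = -1 + (n - n) = -1 + 0 = -1)
z(s, t) = 24
z(-24, r(j(4), -4))*√(7 - 6) = 24*√(7 - 6) = 24*√1 = 24*1 = 24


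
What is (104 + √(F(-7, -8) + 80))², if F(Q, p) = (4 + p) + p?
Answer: 10884 + 416*√17 ≈ 12599.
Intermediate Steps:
F(Q, p) = 4 + 2*p
(104 + √(F(-7, -8) + 80))² = (104 + √((4 + 2*(-8)) + 80))² = (104 + √((4 - 16) + 80))² = (104 + √(-12 + 80))² = (104 + √68)² = (104 + 2*√17)²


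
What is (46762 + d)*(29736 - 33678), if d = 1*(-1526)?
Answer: -178320312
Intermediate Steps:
d = -1526
(46762 + d)*(29736 - 33678) = (46762 - 1526)*(29736 - 33678) = 45236*(-3942) = -178320312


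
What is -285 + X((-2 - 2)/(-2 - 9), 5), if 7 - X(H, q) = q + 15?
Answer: -298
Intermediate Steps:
X(H, q) = -8 - q (X(H, q) = 7 - (q + 15) = 7 - (15 + q) = 7 + (-15 - q) = -8 - q)
-285 + X((-2 - 2)/(-2 - 9), 5) = -285 + (-8 - 1*5) = -285 + (-8 - 5) = -285 - 13 = -298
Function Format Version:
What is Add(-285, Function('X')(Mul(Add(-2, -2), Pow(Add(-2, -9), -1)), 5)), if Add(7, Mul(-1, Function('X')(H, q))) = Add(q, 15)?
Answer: -298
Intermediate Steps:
Function('X')(H, q) = Add(-8, Mul(-1, q)) (Function('X')(H, q) = Add(7, Mul(-1, Add(q, 15))) = Add(7, Mul(-1, Add(15, q))) = Add(7, Add(-15, Mul(-1, q))) = Add(-8, Mul(-1, q)))
Add(-285, Function('X')(Mul(Add(-2, -2), Pow(Add(-2, -9), -1)), 5)) = Add(-285, Add(-8, Mul(-1, 5))) = Add(-285, Add(-8, -5)) = Add(-285, -13) = -298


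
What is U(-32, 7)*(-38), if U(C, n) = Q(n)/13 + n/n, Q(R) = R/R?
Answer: -532/13 ≈ -40.923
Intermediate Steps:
Q(R) = 1
U(C, n) = 14/13 (U(C, n) = 1/13 + n/n = 1*(1/13) + 1 = 1/13 + 1 = 14/13)
U(-32, 7)*(-38) = (14/13)*(-38) = -532/13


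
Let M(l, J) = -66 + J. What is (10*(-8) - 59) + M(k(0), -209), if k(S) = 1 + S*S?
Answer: -414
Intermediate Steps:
k(S) = 1 + S²
(10*(-8) - 59) + M(k(0), -209) = (10*(-8) - 59) + (-66 - 209) = (-80 - 59) - 275 = -139 - 275 = -414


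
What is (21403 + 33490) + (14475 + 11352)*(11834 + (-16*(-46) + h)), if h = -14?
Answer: 324338705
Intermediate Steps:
(21403 + 33490) + (14475 + 11352)*(11834 + (-16*(-46) + h)) = (21403 + 33490) + (14475 + 11352)*(11834 + (-16*(-46) - 14)) = 54893 + 25827*(11834 + (736 - 14)) = 54893 + 25827*(11834 + 722) = 54893 + 25827*12556 = 54893 + 324283812 = 324338705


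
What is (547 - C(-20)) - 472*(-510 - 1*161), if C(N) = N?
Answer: 317279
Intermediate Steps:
(547 - C(-20)) - 472*(-510 - 1*161) = (547 - 1*(-20)) - 472*(-510 - 1*161) = (547 + 20) - 472*(-510 - 161) = 567 - 472*(-671) = 567 + 316712 = 317279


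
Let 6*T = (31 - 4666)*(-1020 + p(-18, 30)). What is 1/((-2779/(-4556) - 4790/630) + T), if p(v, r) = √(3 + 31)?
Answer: 64914741964060884/51147445398736109920009 + 63642468725640*√34/51147445398736109920009 ≈ 1.2764e-6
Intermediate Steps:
p(v, r) = √34
T = 787950 - 1545*√34/2 (T = ((31 - 4666)*(-1020 + √34))/6 = (-4635*(-1020 + √34))/6 = (4727700 - 4635*√34)/6 = 787950 - 1545*√34/2 ≈ 7.8345e+5)
1/((-2779/(-4556) - 4790/630) + T) = 1/((-2779/(-4556) - 4790/630) + (787950 - 1545*√34/2)) = 1/((-2779*(-1/4556) - 4790*1/630) + (787950 - 1545*√34/2)) = 1/((2779/4556 - 479/63) + (787950 - 1545*√34/2)) = 1/(-2007247/287028 + (787950 - 1545*√34/2)) = 1/(226161705353/287028 - 1545*√34/2)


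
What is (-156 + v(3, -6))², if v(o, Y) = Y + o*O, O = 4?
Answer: 22500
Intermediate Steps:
v(o, Y) = Y + 4*o (v(o, Y) = Y + o*4 = Y + 4*o)
(-156 + v(3, -6))² = (-156 + (-6 + 4*3))² = (-156 + (-6 + 12))² = (-156 + 6)² = (-150)² = 22500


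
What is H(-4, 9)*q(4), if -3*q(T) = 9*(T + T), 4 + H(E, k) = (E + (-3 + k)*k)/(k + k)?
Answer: 88/3 ≈ 29.333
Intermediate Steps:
H(E, k) = -4 + (E + k*(-3 + k))/(2*k) (H(E, k) = -4 + (E + (-3 + k)*k)/(k + k) = -4 + (E + k*(-3 + k))/((2*k)) = -4 + (E + k*(-3 + k))*(1/(2*k)) = -4 + (E + k*(-3 + k))/(2*k))
q(T) = -6*T (q(T) = -3*(T + T) = -3*2*T = -6*T)
H(-4, 9)*q(4) = ((½)*(-4 + 9*(-11 + 9))/9)*(-6*4) = ((½)*(⅑)*(-4 + 9*(-2)))*(-24) = ((½)*(⅑)*(-4 - 18))*(-24) = ((½)*(⅑)*(-22))*(-24) = -11/9*(-24) = 88/3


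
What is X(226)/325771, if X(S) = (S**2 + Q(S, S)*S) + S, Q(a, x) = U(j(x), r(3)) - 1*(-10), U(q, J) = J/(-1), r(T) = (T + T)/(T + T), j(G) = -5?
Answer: 53336/325771 ≈ 0.16372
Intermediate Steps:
r(T) = 1 (r(T) = (2*T)/((2*T)) = (2*T)*(1/(2*T)) = 1)
U(q, J) = -J (U(q, J) = J*(-1) = -J)
Q(a, x) = 9 (Q(a, x) = -1*1 - 1*(-10) = -1 + 10 = 9)
X(S) = S**2 + 10*S (X(S) = (S**2 + 9*S) + S = S**2 + 10*S)
X(226)/325771 = (226*(10 + 226))/325771 = (226*236)*(1/325771) = 53336*(1/325771) = 53336/325771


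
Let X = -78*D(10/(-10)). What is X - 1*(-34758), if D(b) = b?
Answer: 34836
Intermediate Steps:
X = 78 (X = -780/(-10) = -780*(-1)/10 = -78*(-1) = 78)
X - 1*(-34758) = 78 - 1*(-34758) = 78 + 34758 = 34836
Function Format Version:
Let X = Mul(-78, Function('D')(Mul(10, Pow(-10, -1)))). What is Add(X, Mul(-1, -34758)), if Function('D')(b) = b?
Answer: 34836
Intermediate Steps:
X = 78 (X = Mul(-78, Mul(10, Pow(-10, -1))) = Mul(-78, Mul(10, Rational(-1, 10))) = Mul(-78, -1) = 78)
Add(X, Mul(-1, -34758)) = Add(78, Mul(-1, -34758)) = Add(78, 34758) = 34836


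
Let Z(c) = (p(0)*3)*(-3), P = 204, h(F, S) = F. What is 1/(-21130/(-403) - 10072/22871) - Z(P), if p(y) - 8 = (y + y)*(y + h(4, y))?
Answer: 34511992421/479205214 ≈ 72.019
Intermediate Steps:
p(y) = 8 + 2*y*(4 + y) (p(y) = 8 + (y + y)*(y + 4) = 8 + (2*y)*(4 + y) = 8 + 2*y*(4 + y))
Z(c) = -72 (Z(c) = ((8 + 2*0² + 8*0)*3)*(-3) = ((8 + 2*0 + 0)*3)*(-3) = ((8 + 0 + 0)*3)*(-3) = (8*3)*(-3) = 24*(-3) = -72)
1/(-21130/(-403) - 10072/22871) - Z(P) = 1/(-21130/(-403) - 10072/22871) - 1*(-72) = 1/(-21130*(-1/403) - 10072*1/22871) + 72 = 1/(21130/403 - 10072/22871) + 72 = 1/(479205214/9217013) + 72 = 9217013/479205214 + 72 = 34511992421/479205214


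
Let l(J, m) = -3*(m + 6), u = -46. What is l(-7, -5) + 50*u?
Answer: -2303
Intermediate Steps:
l(J, m) = -18 - 3*m (l(J, m) = -3*(6 + m) = -18 - 3*m)
l(-7, -5) + 50*u = (-18 - 3*(-5)) + 50*(-46) = (-18 + 15) - 2300 = -3 - 2300 = -2303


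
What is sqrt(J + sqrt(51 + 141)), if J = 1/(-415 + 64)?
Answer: sqrt(-39 + 109512*sqrt(3))/117 ≈ 3.7220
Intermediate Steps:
J = -1/351 (J = 1/(-351) = -1/351 ≈ -0.0028490)
sqrt(J + sqrt(51 + 141)) = sqrt(-1/351 + sqrt(51 + 141)) = sqrt(-1/351 + sqrt(192)) = sqrt(-1/351 + 8*sqrt(3))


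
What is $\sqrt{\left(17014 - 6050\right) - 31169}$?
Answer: $3 i \sqrt{2245} \approx 142.14 i$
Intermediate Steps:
$\sqrt{\left(17014 - 6050\right) - 31169} = \sqrt{10964 - 31169} = \sqrt{-20205} = 3 i \sqrt{2245}$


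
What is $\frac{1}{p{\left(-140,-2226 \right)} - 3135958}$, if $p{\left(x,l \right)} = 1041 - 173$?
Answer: $- \frac{1}{3135090} \approx -3.1897 \cdot 10^{-7}$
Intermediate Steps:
$p{\left(x,l \right)} = 868$ ($p{\left(x,l \right)} = 1041 - 173 = 868$)
$\frac{1}{p{\left(-140,-2226 \right)} - 3135958} = \frac{1}{868 - 3135958} = \frac{1}{-3135090} = - \frac{1}{3135090}$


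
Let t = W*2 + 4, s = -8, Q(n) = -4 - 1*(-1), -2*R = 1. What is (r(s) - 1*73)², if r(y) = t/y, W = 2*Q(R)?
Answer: 5184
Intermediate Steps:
R = -½ (R = -½*1 = -½ ≈ -0.50000)
Q(n) = -3 (Q(n) = -4 + 1 = -3)
W = -6 (W = 2*(-3) = -6)
t = -8 (t = -6*2 + 4 = -12 + 4 = -8)
r(y) = -8/y
(r(s) - 1*73)² = (-8/(-8) - 1*73)² = (-8*(-⅛) - 73)² = (1 - 73)² = (-72)² = 5184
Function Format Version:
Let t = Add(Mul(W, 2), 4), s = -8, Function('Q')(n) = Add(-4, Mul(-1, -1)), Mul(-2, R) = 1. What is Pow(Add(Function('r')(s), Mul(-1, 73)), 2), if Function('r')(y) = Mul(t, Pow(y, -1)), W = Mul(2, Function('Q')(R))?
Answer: 5184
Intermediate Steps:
R = Rational(-1, 2) (R = Mul(Rational(-1, 2), 1) = Rational(-1, 2) ≈ -0.50000)
Function('Q')(n) = -3 (Function('Q')(n) = Add(-4, 1) = -3)
W = -6 (W = Mul(2, -3) = -6)
t = -8 (t = Add(Mul(-6, 2), 4) = Add(-12, 4) = -8)
Function('r')(y) = Mul(-8, Pow(y, -1))
Pow(Add(Function('r')(s), Mul(-1, 73)), 2) = Pow(Add(Mul(-8, Pow(-8, -1)), Mul(-1, 73)), 2) = Pow(Add(Mul(-8, Rational(-1, 8)), -73), 2) = Pow(Add(1, -73), 2) = Pow(-72, 2) = 5184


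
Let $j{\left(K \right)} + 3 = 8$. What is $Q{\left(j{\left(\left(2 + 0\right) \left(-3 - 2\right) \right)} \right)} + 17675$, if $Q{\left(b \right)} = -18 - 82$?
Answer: $17575$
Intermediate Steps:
$j{\left(K \right)} = 5$ ($j{\left(K \right)} = -3 + 8 = 5$)
$Q{\left(b \right)} = -100$
$Q{\left(j{\left(\left(2 + 0\right) \left(-3 - 2\right) \right)} \right)} + 17675 = -100 + 17675 = 17575$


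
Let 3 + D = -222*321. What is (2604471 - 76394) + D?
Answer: 2456812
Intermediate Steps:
D = -71265 (D = -3 - 222*321 = -3 - 71262 = -71265)
(2604471 - 76394) + D = (2604471 - 76394) - 71265 = 2528077 - 71265 = 2456812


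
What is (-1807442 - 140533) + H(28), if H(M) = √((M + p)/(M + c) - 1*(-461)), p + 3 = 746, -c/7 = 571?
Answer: -1947975 + √1828938/63 ≈ -1.9480e+6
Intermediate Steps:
c = -3997 (c = -7*571 = -3997)
p = 743 (p = -3 + 746 = 743)
H(M) = √(461 + (743 + M)/(-3997 + M)) (H(M) = √((M + 743)/(M - 3997) - 1*(-461)) = √((743 + M)/(-3997 + M) + 461) = √(461 + (743 + M)/(-3997 + M)))
(-1807442 - 140533) + H(28) = (-1807442 - 140533) + √6*√((-306979 + 77*28)/(-3997 + 28)) = -1947975 + √6*√((-306979 + 2156)/(-3969)) = -1947975 + √6*√(-1/3969*(-304823)) = -1947975 + √6*√(304823/3969) = -1947975 + √6*(√304823/63) = -1947975 + √1828938/63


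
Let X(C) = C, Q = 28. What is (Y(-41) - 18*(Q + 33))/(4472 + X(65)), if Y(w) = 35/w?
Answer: -45053/186017 ≈ -0.24220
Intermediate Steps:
(Y(-41) - 18*(Q + 33))/(4472 + X(65)) = (35/(-41) - 18*(28 + 33))/(4472 + 65) = (35*(-1/41) - 18*61)/4537 = (-35/41 - 1098)*(1/4537) = -45053/41*1/4537 = -45053/186017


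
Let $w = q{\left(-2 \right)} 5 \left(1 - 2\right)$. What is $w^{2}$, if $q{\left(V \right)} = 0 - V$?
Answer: $100$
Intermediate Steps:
$q{\left(V \right)} = - V$
$w = -10$ ($w = \left(-1\right) \left(-2\right) 5 \left(1 - 2\right) = 2 \cdot 5 \left(1 - 2\right) = 2 \cdot 5 \left(-1\right) = 2 \left(-5\right) = -10$)
$w^{2} = \left(-10\right)^{2} = 100$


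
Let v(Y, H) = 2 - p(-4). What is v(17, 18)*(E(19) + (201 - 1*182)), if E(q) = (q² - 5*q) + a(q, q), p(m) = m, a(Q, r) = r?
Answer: 1824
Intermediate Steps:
E(q) = q² - 4*q (E(q) = (q² - 5*q) + q = q² - 4*q)
v(Y, H) = 6 (v(Y, H) = 2 - 1*(-4) = 2 + 4 = 6)
v(17, 18)*(E(19) + (201 - 1*182)) = 6*(19*(-4 + 19) + (201 - 1*182)) = 6*(19*15 + (201 - 182)) = 6*(285 + 19) = 6*304 = 1824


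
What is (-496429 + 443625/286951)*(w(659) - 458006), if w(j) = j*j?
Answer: 482804951006950/40993 ≈ 1.1778e+10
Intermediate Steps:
w(j) = j²
(-496429 + 443625/286951)*(w(659) - 458006) = (-496429 + 443625/286951)*(659² - 458006) = (-496429 + 443625*(1/286951))*(434281 - 458006) = (-496429 + 63375/40993)*(-23725) = -20350050622/40993*(-23725) = 482804951006950/40993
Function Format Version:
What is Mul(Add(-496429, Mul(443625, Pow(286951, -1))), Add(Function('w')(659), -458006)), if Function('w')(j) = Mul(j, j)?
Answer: Rational(482804951006950, 40993) ≈ 1.1778e+10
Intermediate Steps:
Function('w')(j) = Pow(j, 2)
Mul(Add(-496429, Mul(443625, Pow(286951, -1))), Add(Function('w')(659), -458006)) = Mul(Add(-496429, Mul(443625, Pow(286951, -1))), Add(Pow(659, 2), -458006)) = Mul(Add(-496429, Mul(443625, Rational(1, 286951))), Add(434281, -458006)) = Mul(Add(-496429, Rational(63375, 40993)), -23725) = Mul(Rational(-20350050622, 40993), -23725) = Rational(482804951006950, 40993)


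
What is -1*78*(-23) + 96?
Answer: 1890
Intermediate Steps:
-1*78*(-23) + 96 = -78*(-23) + 96 = 1794 + 96 = 1890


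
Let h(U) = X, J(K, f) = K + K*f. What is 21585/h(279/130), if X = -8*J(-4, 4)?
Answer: 4317/32 ≈ 134.91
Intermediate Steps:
X = 160 (X = -(-32)*(1 + 4) = -(-32)*5 = -8*(-20) = 160)
h(U) = 160
21585/h(279/130) = 21585/160 = 21585*(1/160) = 4317/32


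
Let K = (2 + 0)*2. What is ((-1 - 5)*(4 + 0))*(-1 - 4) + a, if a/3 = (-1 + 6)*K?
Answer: 180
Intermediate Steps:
K = 4 (K = 2*2 = 4)
a = 60 (a = 3*((-1 + 6)*4) = 3*(5*4) = 3*20 = 60)
((-1 - 5)*(4 + 0))*(-1 - 4) + a = ((-1 - 5)*(4 + 0))*(-1 - 4) + 60 = -6*4*(-5) + 60 = -24*(-5) + 60 = 120 + 60 = 180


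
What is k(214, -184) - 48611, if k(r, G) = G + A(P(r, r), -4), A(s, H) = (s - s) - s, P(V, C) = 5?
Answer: -48800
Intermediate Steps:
A(s, H) = -s (A(s, H) = 0 - s = -s)
k(r, G) = -5 + G (k(r, G) = G - 1*5 = G - 5 = -5 + G)
k(214, -184) - 48611 = (-5 - 184) - 48611 = -189 - 48611 = -48800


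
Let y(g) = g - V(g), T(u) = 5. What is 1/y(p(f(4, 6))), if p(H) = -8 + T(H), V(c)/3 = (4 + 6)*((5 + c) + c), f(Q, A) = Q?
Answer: 1/27 ≈ 0.037037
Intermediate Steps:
V(c) = 150 + 60*c (V(c) = 3*((4 + 6)*((5 + c) + c)) = 3*(10*(5 + 2*c)) = 3*(50 + 20*c) = 150 + 60*c)
p(H) = -3 (p(H) = -8 + 5 = -3)
y(g) = -150 - 59*g (y(g) = g - (150 + 60*g) = g + (-150 - 60*g) = -150 - 59*g)
1/y(p(f(4, 6))) = 1/(-150 - 59*(-3)) = 1/(-150 + 177) = 1/27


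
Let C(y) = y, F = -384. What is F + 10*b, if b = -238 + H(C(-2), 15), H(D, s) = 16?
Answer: -2604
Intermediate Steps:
b = -222 (b = -238 + 16 = -222)
F + 10*b = -384 + 10*(-222) = -384 - 2220 = -2604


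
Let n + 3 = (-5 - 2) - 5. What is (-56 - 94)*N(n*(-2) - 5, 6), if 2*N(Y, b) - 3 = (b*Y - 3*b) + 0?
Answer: -10125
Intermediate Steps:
n = -15 (n = -3 + ((-5 - 2) - 5) = -3 + (-7 - 5) = -3 - 12 = -15)
N(Y, b) = 3/2 - 3*b/2 + Y*b/2 (N(Y, b) = 3/2 + ((b*Y - 3*b) + 0)/2 = 3/2 + ((Y*b - 3*b) + 0)/2 = 3/2 + ((-3*b + Y*b) + 0)/2 = 3/2 + (-3*b + Y*b)/2 = 3/2 + (-3*b/2 + Y*b/2) = 3/2 - 3*b/2 + Y*b/2)
(-56 - 94)*N(n*(-2) - 5, 6) = (-56 - 94)*(3/2 - 3/2*6 + (½)*(-15*(-2) - 5)*6) = -150*(3/2 - 9 + (½)*(30 - 5)*6) = -150*(3/2 - 9 + (½)*25*6) = -150*(3/2 - 9 + 75) = -150*135/2 = -10125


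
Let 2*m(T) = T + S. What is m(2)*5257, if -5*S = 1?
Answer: 47313/10 ≈ 4731.3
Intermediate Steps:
S = -1/5 (S = -1/5*1 = -1/5 ≈ -0.20000)
m(T) = -1/10 + T/2 (m(T) = (T - 1/5)/2 = (-1/5 + T)/2 = -1/10 + T/2)
m(2)*5257 = (-1/10 + (1/2)*2)*5257 = (-1/10 + 1)*5257 = (9/10)*5257 = 47313/10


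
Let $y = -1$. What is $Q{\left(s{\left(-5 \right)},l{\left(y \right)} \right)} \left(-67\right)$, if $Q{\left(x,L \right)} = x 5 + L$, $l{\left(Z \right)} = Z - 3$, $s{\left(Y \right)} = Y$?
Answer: $1943$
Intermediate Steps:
$l{\left(Z \right)} = -3 + Z$
$Q{\left(x,L \right)} = L + 5 x$ ($Q{\left(x,L \right)} = 5 x + L = L + 5 x$)
$Q{\left(s{\left(-5 \right)},l{\left(y \right)} \right)} \left(-67\right) = \left(\left(-3 - 1\right) + 5 \left(-5\right)\right) \left(-67\right) = \left(-4 - 25\right) \left(-67\right) = \left(-29\right) \left(-67\right) = 1943$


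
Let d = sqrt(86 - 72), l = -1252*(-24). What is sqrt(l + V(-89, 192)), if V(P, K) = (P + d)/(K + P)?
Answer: sqrt(318770065 + 103*sqrt(14))/103 ≈ 173.34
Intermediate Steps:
l = 30048
d = sqrt(14) ≈ 3.7417
V(P, K) = (P + sqrt(14))/(K + P)
sqrt(l + V(-89, 192)) = sqrt(30048 + (-89 + sqrt(14))/(192 - 89)) = sqrt(30048 + (-89 + sqrt(14))/103) = sqrt(30048 + (-89/103 + sqrt(14)/103)) = sqrt(3094855/103 + sqrt(14)/103)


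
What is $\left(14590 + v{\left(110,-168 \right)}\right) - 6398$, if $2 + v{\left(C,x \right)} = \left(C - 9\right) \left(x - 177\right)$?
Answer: $-26655$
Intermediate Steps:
$v{\left(C,x \right)} = -2 + \left(-177 + x\right) \left(-9 + C\right)$ ($v{\left(C,x \right)} = -2 + \left(C - 9\right) \left(x - 177\right) = -2 + \left(-9 + C\right) \left(-177 + x\right) = -2 + \left(-177 + x\right) \left(-9 + C\right)$)
$\left(14590 + v{\left(110,-168 \right)}\right) - 6398 = \left(14590 + \left(1591 - 19470 - -1512 + 110 \left(-168\right)\right)\right) - 6398 = \left(14590 + \left(1591 - 19470 + 1512 - 18480\right)\right) - 6398 = \left(14590 - 34847\right) - 6398 = -20257 - 6398 = -26655$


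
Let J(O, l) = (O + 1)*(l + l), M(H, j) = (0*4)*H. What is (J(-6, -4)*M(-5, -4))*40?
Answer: 0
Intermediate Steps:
M(H, j) = 0 (M(H, j) = 0*H = 0)
J(O, l) = 2*l*(1 + O) (J(O, l) = (1 + O)*(2*l) = 2*l*(1 + O))
(J(-6, -4)*M(-5, -4))*40 = ((2*(-4)*(1 - 6))*0)*40 = ((2*(-4)*(-5))*0)*40 = (40*0)*40 = 0*40 = 0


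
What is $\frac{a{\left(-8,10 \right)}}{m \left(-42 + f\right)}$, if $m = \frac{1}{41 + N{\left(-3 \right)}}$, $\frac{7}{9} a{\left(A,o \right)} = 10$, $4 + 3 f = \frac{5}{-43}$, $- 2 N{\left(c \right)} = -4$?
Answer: $- \frac{33282}{2611} \approx -12.747$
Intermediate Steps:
$N{\left(c \right)} = 2$ ($N{\left(c \right)} = \left(- \frac{1}{2}\right) \left(-4\right) = 2$)
$f = - \frac{59}{43}$ ($f = - \frac{4}{3} + \frac{5 \frac{1}{-43}}{3} = - \frac{4}{3} + \frac{5 \left(- \frac{1}{43}\right)}{3} = - \frac{4}{3} + \frac{1}{3} \left(- \frac{5}{43}\right) = - \frac{4}{3} - \frac{5}{129} = - \frac{59}{43} \approx -1.3721$)
$a{\left(A,o \right)} = \frac{90}{7}$ ($a{\left(A,o \right)} = \frac{9}{7} \cdot 10 = \frac{90}{7}$)
$m = \frac{1}{43}$ ($m = \frac{1}{41 + 2} = \frac{1}{43} \approx 0.023256$)
$\frac{a{\left(-8,10 \right)}}{m \left(-42 + f\right)} = \frac{90}{7 \frac{-42 - \frac{59}{43}}{43}} = \frac{90}{7 \cdot \frac{1}{43} \left(- \frac{1865}{43}\right)} = \frac{90}{7 \left(- \frac{1865}{1849}\right)} = \frac{90}{7} \left(- \frac{1849}{1865}\right) = - \frac{33282}{2611}$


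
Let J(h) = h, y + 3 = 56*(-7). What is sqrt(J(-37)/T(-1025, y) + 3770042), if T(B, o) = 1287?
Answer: sqrt(693842294431)/429 ≈ 1941.7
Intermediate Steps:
y = -395 (y = -3 + 56*(-7) = -3 - 392 = -395)
sqrt(J(-37)/T(-1025, y) + 3770042) = sqrt(-37/1287 + 3770042) = sqrt(4852044017/1287) = sqrt(693842294431)/429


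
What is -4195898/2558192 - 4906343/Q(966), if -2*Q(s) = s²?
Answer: 54049253647/6089776056 ≈ 8.8754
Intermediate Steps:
Q(s) = -s²/2
-4195898/2558192 - 4906343/Q(966) = -4195898/2558192 - 4906343/((-½*966²)) = -4195898*1/2558192 - 4906343/((-½*933156)) = -299707/182728 - 4906343/(-466578) = -299707/182728 - 4906343*(-1/466578) = -299707/182728 + 4906343/466578 = 54049253647/6089776056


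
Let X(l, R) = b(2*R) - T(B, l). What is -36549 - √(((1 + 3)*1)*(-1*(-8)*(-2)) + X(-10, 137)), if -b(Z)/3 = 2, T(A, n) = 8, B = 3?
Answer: -36549 - I*√78 ≈ -36549.0 - 8.8318*I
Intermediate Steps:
b(Z) = -6 (b(Z) = -3*2 = -6)
X(l, R) = -14 (X(l, R) = -6 - 1*8 = -6 - 8 = -14)
-36549 - √(((1 + 3)*1)*(-1*(-8)*(-2)) + X(-10, 137)) = -36549 - √(((1 + 3)*1)*(-1*(-8)*(-2)) - 14) = -36549 - √((4*1)*(8*(-2)) - 14) = -36549 - √(4*(-16) - 14) = -36549 - √(-64 - 14) = -36549 - √(-78) = -36549 - I*√78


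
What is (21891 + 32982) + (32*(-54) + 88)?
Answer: 53233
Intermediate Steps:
(21891 + 32982) + (32*(-54) + 88) = 54873 + (-1728 + 88) = 54873 - 1640 = 53233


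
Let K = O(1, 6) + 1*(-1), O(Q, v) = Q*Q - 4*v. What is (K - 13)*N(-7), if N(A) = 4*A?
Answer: 1036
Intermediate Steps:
O(Q, v) = Q**2 - 4*v
K = -24 (K = (1**2 - 4*6) + 1*(-1) = (1 - 24) - 1 = -23 - 1 = -24)
(K - 13)*N(-7) = (-24 - 13)*(4*(-7)) = -37*(-28) = 1036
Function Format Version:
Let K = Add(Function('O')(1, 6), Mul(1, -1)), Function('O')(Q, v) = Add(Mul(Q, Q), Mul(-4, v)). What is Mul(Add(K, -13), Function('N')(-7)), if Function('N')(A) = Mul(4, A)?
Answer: 1036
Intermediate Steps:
Function('O')(Q, v) = Add(Pow(Q, 2), Mul(-4, v))
K = -24 (K = Add(Add(Pow(1, 2), Mul(-4, 6)), Mul(1, -1)) = Add(Add(1, -24), -1) = Add(-23, -1) = -24)
Mul(Add(K, -13), Function('N')(-7)) = Mul(Add(-24, -13), Mul(4, -7)) = Mul(-37, -28) = 1036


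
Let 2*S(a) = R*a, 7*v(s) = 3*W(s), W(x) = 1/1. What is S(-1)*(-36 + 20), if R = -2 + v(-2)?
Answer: -88/7 ≈ -12.571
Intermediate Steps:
W(x) = 1
v(s) = 3/7 (v(s) = (3*1)/7 = (⅐)*3 = 3/7)
R = -11/7 (R = -2 + 3/7 = -11/7 ≈ -1.5714)
S(a) = -11*a/14 (S(a) = (-11*a/7)/2 = -11*a/14)
S(-1)*(-36 + 20) = (-11/14*(-1))*(-36 + 20) = (11/14)*(-16) = -88/7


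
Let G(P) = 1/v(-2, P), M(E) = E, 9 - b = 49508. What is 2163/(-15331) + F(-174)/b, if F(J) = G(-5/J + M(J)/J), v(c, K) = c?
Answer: -214117343/1517738338 ≈ -0.14108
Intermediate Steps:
b = -49499 (b = 9 - 1*49508 = 9 - 49508 = -49499)
G(P) = -½ (G(P) = 1/(-2) = -½)
F(J) = -½
2163/(-15331) + F(-174)/b = 2163/(-15331) - ½/(-49499) = 2163*(-1/15331) - ½*(-1/49499) = -2163/15331 + 1/98998 = -214117343/1517738338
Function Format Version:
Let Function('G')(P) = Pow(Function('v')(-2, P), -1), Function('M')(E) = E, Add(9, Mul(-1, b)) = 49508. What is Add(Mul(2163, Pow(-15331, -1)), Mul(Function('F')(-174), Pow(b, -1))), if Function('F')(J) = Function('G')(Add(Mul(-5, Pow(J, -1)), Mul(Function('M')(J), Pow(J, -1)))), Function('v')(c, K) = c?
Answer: Rational(-214117343, 1517738338) ≈ -0.14108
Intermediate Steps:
b = -49499 (b = Add(9, Mul(-1, 49508)) = Add(9, -49508) = -49499)
Function('G')(P) = Rational(-1, 2) (Function('G')(P) = Pow(-2, -1) = Rational(-1, 2))
Function('F')(J) = Rational(-1, 2)
Add(Mul(2163, Pow(-15331, -1)), Mul(Function('F')(-174), Pow(b, -1))) = Add(Mul(2163, Pow(-15331, -1)), Mul(Rational(-1, 2), Pow(-49499, -1))) = Add(Mul(2163, Rational(-1, 15331)), Mul(Rational(-1, 2), Rational(-1, 49499))) = Add(Rational(-2163, 15331), Rational(1, 98998)) = Rational(-214117343, 1517738338)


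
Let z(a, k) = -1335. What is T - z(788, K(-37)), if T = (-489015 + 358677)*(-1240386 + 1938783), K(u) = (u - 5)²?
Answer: -91027666851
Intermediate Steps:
K(u) = (-5 + u)²
T = -91027668186 (T = -130338*698397 = -91027668186)
T - z(788, K(-37)) = -91027668186 - 1*(-1335) = -91027668186 + 1335 = -91027666851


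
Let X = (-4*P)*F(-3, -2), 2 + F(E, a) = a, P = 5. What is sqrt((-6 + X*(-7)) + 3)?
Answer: I*sqrt(563) ≈ 23.728*I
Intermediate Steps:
F(E, a) = -2 + a
X = 80 (X = (-4*5)*(-2 - 2) = -20*(-4) = 80)
sqrt((-6 + X*(-7)) + 3) = sqrt((-6 + 80*(-7)) + 3) = sqrt((-6 - 560) + 3) = sqrt(-566 + 3) = sqrt(-563) = I*sqrt(563)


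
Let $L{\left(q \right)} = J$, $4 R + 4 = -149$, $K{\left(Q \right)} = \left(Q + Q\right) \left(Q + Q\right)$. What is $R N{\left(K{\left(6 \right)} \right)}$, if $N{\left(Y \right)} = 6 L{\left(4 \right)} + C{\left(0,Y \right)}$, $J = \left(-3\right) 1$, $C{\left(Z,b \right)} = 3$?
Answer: $\frac{2295}{4} \approx 573.75$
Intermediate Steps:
$K{\left(Q \right)} = 4 Q^{2}$ ($K{\left(Q \right)} = 2 Q 2 Q = 4 Q^{2}$)
$J = -3$
$R = - \frac{153}{4}$ ($R = -1 + \frac{1}{4} \left(-149\right) = -1 - \frac{149}{4} = - \frac{153}{4} \approx -38.25$)
$L{\left(q \right)} = -3$
$N{\left(Y \right)} = -15$ ($N{\left(Y \right)} = 6 \left(-3\right) + 3 = -18 + 3 = -15$)
$R N{\left(K{\left(6 \right)} \right)} = \left(- \frac{153}{4}\right) \left(-15\right) = \frac{2295}{4}$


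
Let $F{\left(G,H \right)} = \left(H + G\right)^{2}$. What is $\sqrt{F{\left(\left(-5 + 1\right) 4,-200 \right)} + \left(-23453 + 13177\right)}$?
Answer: $2 \sqrt{9095} \approx 190.74$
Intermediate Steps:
$F{\left(G,H \right)} = \left(G + H\right)^{2}$
$\sqrt{F{\left(\left(-5 + 1\right) 4,-200 \right)} + \left(-23453 + 13177\right)} = \sqrt{\left(\left(-5 + 1\right) 4 - 200\right)^{2} + \left(-23453 + 13177\right)} = \sqrt{\left(\left(-4\right) 4 - 200\right)^{2} - 10276} = \sqrt{\left(-16 - 200\right)^{2} - 10276} = \sqrt{\left(-216\right)^{2} - 10276} = \sqrt{46656 - 10276} = \sqrt{36380} = 2 \sqrt{9095}$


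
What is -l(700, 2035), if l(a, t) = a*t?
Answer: -1424500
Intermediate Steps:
-l(700, 2035) = -700*2035 = -1*1424500 = -1424500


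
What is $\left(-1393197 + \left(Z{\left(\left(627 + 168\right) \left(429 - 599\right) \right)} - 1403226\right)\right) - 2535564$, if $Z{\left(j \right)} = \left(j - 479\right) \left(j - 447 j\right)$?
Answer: $-8175301002087$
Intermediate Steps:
$Z{\left(j \right)} = - 446 j \left(-479 + j\right)$ ($Z{\left(j \right)} = \left(-479 + j\right) \left(- 446 j\right) = - 446 j \left(-479 + j\right)$)
$\left(-1393197 + \left(Z{\left(\left(627 + 168\right) \left(429 - 599\right) \right)} - 1403226\right)\right) - 2535564 = \left(-1393197 + \left(446 \left(627 + 168\right) \left(429 - 599\right) \left(479 - \left(627 + 168\right) \left(429 - 599\right)\right) - 1403226\right)\right) - 2535564 = \left(-1393197 + \left(446 \cdot 795 \left(-170\right) \left(479 - 795 \left(-170\right)\right) - 1403226\right)\right) - 2535564 = \left(-1393197 + \left(446 \left(-135150\right) \left(479 - -135150\right) - 1403226\right)\right) - 2535564 = \left(-1393197 + \left(446 \left(-135150\right) \left(479 + 135150\right) - 1403226\right)\right) - 2535564 = \left(-1393197 + \left(446 \left(-135150\right) 135629 - 1403226\right)\right) - 2535564 = \left(-1393197 - 8175297073326\right) - 2535564 = -8175298466523 - 2535564 = -8175301002087$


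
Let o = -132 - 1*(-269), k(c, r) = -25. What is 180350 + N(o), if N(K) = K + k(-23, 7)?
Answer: 180462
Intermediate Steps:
o = 137 (o = -132 + 269 = 137)
N(K) = -25 + K (N(K) = K - 25 = -25 + K)
180350 + N(o) = 180350 + (-25 + 137) = 180350 + 112 = 180462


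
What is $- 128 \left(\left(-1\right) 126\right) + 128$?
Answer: $16256$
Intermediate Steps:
$- 128 \left(\left(-1\right) 126\right) + 128 = \left(-128\right) \left(-126\right) + 128 = 16128 + 128 = 16256$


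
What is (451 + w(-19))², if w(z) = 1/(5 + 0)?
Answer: 5089536/25 ≈ 2.0358e+5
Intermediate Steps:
w(z) = ⅕ (w(z) = 1/5 = ⅕)
(451 + w(-19))² = (451 + ⅕)² = (2256/5)² = 5089536/25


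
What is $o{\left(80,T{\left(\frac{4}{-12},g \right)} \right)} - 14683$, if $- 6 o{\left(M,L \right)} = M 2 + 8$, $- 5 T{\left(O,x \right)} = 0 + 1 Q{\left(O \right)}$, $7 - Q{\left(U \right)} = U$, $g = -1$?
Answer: $-14711$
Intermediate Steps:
$Q{\left(U \right)} = 7 - U$
$T{\left(O,x \right)} = - \frac{7}{5} + \frac{O}{5}$ ($T{\left(O,x \right)} = - \frac{0 + 1 \left(7 - O\right)}{5} = - \frac{0 - \left(-7 + O\right)}{5} = - \frac{7 - O}{5} = - \frac{7}{5} + \frac{O}{5}$)
$o{\left(M,L \right)} = - \frac{4}{3} - \frac{M}{3}$ ($o{\left(M,L \right)} = - \frac{M 2 + 8}{6} = - \frac{2 M + 8}{6} = - \frac{8 + 2 M}{6} = - \frac{4}{3} - \frac{M}{3}$)
$o{\left(80,T{\left(\frac{4}{-12},g \right)} \right)} - 14683 = \left(- \frac{4}{3} - \frac{80}{3}\right) - 14683 = -28 - 14683 = -14711$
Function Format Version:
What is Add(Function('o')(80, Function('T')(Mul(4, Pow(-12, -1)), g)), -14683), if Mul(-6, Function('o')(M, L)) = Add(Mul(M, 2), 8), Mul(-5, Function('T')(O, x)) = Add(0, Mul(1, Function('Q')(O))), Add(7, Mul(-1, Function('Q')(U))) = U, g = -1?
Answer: -14711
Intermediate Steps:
Function('Q')(U) = Add(7, Mul(-1, U))
Function('T')(O, x) = Add(Rational(-7, 5), Mul(Rational(1, 5), O)) (Function('T')(O, x) = Mul(Rational(-1, 5), Add(0, Mul(1, Add(7, Mul(-1, O))))) = Mul(Rational(-1, 5), Add(0, Add(7, Mul(-1, O)))) = Mul(Rational(-1, 5), Add(7, Mul(-1, O))) = Add(Rational(-7, 5), Mul(Rational(1, 5), O)))
Function('o')(M, L) = Add(Rational(-4, 3), Mul(Rational(-1, 3), M)) (Function('o')(M, L) = Mul(Rational(-1, 6), Add(Mul(M, 2), 8)) = Mul(Rational(-1, 6), Add(Mul(2, M), 8)) = Mul(Rational(-1, 6), Add(8, Mul(2, M))) = Add(Rational(-4, 3), Mul(Rational(-1, 3), M)))
Add(Function('o')(80, Function('T')(Mul(4, Pow(-12, -1)), g)), -14683) = Add(Add(Rational(-4, 3), Mul(Rational(-1, 3), 80)), -14683) = Add(Add(Rational(-4, 3), Rational(-80, 3)), -14683) = Add(-28, -14683) = -14711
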